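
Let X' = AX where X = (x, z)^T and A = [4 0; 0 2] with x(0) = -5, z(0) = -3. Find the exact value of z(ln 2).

-12

A = [[4,0],[0,2]]; eigenvalues λ = 2, 4.
Eigenvectors: (0,1) for λ=2, (-1,0) for λ=4.
From the initial condition, c_1 = -3, c_2 = 5.
z(ln 2) = (-3)(2^2)(1) + (5)(2^4)(0) = -12.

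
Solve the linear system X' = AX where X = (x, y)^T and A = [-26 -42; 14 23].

x(t) = -2K_1e^(-5t) - 3K_2e^(2t), y(t) = K_1e^(-5t) + 2K_2e^(2t)

Coefficient matrix A = [[-26, -42], [14, 23]].
Characteristic polynomial det(A - λI) = λ^2 + 3λ - 10 = 0.
Eigenvalues λ = -5, 2.
For λ=-5: (A-λI) row 1 is [-21, -42], so an eigenvector is (-2, 1).
For λ=2: (A-λI) row 1 is [-28, -42], so an eigenvector is (-3, 2).
General solution: K_1e^(-5t)(-2,1) + K_2e^(2t)(-3,2).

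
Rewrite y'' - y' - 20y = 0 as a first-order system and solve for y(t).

y(t) = C_1e^(5t) + C_2e^(-4t)

Let x_1 = y, x_2 = y'. Then x_1' = x_2 and x_2' = 20x_1 + x_2.
A = [[0,1],[20,1]]; det(A-λI) = λ^2 - λ - 20.
Eigenvalues λ = 5, -4 with eigenvectors (1,5), (1,-4).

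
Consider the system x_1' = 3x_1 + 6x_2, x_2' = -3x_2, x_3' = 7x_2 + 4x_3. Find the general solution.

x_1(t) = -c_1e^(-3t) - c_3e^(3t), x_2(t) = c_1e^(-3t), x_3(t) = -c_1e^(-3t) + c_2e^(4t)

Coefficient matrix A = [[3, 6, 0], [0, -3, 0], [0, 7, 4]].
det(A - λI) = 0 gives eigenvalues λ = -3, 4, 3.
For λ=-3: eigenvector (-1,1,-1).
For λ=4: eigenvector (0,0,1).
For λ=3: eigenvector (-1,0,0).
General solution: c_1e^(-3t)(-1,1,-1) + c_2e^(4t)(0,0,1) + c_3e^(3t)(-1,0,0).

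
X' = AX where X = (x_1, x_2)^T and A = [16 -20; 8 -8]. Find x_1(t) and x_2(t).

x_1(t) = -2K_1e^(4t)sin(4t) + K_1e^(4t)cos(4t) + K_2e^(4t)sin(4t) + 2K_2e^(4t)cos(4t), x_2(t) = -K_1e^(4t)sin(4t) + K_1e^(4t)cos(4t) + K_2e^(4t)sin(4t) + K_2e^(4t)cos(4t)

Coefficient matrix A = [[16, -20], [8, -8]].
Characteristic polynomial det(A - λI) = λ^2 - 8λ + 32 = 0.
Eigenvalues λ = 4 ± 4i (complex conjugate pair).
For λ=4+4i: an eigenvector is (1,1) - i(-2,-1) = (1 + 2i, 1 + i).
A real fundamental pair from Re and Im of e^((4+4i)t)v: X_1 = e^(4t)(cos(4t)·(1,1) + sin(4t)·(-2,-1)), X_2 = e^(4t)(sin(4t)·(1,1) - cos(4t)·(-2,-1)).
General solution: K_1X_1 + K_2X_2.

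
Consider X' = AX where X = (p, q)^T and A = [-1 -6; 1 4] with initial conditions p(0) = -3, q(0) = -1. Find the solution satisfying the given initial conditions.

p(t) = 12e^(2t) - 15e^(t), q(t) = -6e^(2t) + 5e^(t)

Coefficient matrix A = [[-1, -6], [1, 4]].
Characteristic polynomial det(A - λI) = λ^2 - 3λ + 2 = 0.
Eigenvalues λ = 1, 2.
For λ=1: (A-λI) row 1 is [-2, -6], so an eigenvector is (3, -1).
For λ=2: (A-λI) row 1 is [-3, -6], so an eigenvector is (-2, 1).
General solution: K_1e^(t)(3,-1) + K_2e^(2t)(-2,1).
Applying p(0)=-3, q(0)=-1 gives K_1=-5, K_2=-6.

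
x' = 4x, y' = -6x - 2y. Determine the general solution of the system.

x(t) = C_2e^(4t), y(t) = -C_1e^(-2t) - C_2e^(4t)

Coefficient matrix A = [[4, 0], [-6, -2]].
Characteristic polynomial det(A - λI) = λ^2 - 2λ - 8 = 0.
Eigenvalues λ = -2, 4.
For λ=-2: (A-λI) row 1 is [6, 0], so an eigenvector is (0, -1).
For λ=4: (A-λI) row 2 is [-6, -6], so an eigenvector is (1, -1).
General solution: C_1e^(-2t)(0,-1) + C_2e^(4t)(1,-1).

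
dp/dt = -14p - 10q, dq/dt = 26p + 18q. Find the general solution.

p(t) = -C_1e^(2t)sin(2t) + 2C_1e^(2t)cos(2t) + 2C_2e^(2t)sin(2t) + C_2e^(2t)cos(2t), q(t) = 2C_1e^(2t)sin(2t) - 3C_1e^(2t)cos(2t) - 3C_2e^(2t)sin(2t) - 2C_2e^(2t)cos(2t)

Coefficient matrix A = [[-14, -10], [26, 18]].
Characteristic polynomial det(A - λI) = λ^2 - 4λ + 8 = 0.
Eigenvalues λ = 2 ± 2i (complex conjugate pair).
For λ=2+2i: an eigenvector is (2,-3) - i(-1,2) = (2 + i, -3 - 2i).
A real fundamental pair from Re and Im of e^((2+2i)t)v: X_1 = e^(2t)(cos(2t)·(2,-3) + sin(2t)·(-1,2)), X_2 = e^(2t)(sin(2t)·(2,-3) - cos(2t)·(-1,2)).
General solution: C_1X_1 + C_2X_2.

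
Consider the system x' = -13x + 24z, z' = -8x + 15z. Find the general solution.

x(t) = 3K_1e^(3t) - 2K_2e^(-t), z(t) = 2K_1e^(3t) - K_2e^(-t)

Coefficient matrix A = [[-13, 24], [-8, 15]].
Characteristic polynomial det(A - λI) = λ^2 - 2λ - 3 = 0.
Eigenvalues λ = 3, -1.
For λ=3: (A-λI) row 1 is [-16, 24], so an eigenvector is (3, 2).
For λ=-1: (A-λI) row 1 is [-12, 24], so an eigenvector is (-2, -1).
General solution: K_1e^(3t)(3,2) + K_2e^(-t)(-2,-1).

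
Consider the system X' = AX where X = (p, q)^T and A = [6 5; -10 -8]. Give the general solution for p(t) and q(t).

p(t) = -c_1e^(-t)sin(t) + 2c_1e^(-t)cos(t) + 2c_2e^(-t)sin(t) + c_2e^(-t)cos(t), q(t) = c_1e^(-t)sin(t) - 3c_1e^(-t)cos(t) - 3c_2e^(-t)sin(t) - c_2e^(-t)cos(t)

Coefficient matrix A = [[6, 5], [-10, -8]].
Characteristic polynomial det(A - λI) = λ^2 + 2λ + 2 = 0.
Eigenvalues λ = -1 ± i (complex conjugate pair).
For λ=-1+i: an eigenvector is (2,-3) - i(-1,1) = (2 + i, -3 - i).
A real fundamental pair from Re and Im of e^((-1+i)t)v: X_1 = e^(-t)(cos(t)·(2,-3) + sin(t)·(-1,1)), X_2 = e^(-t)(sin(t)·(2,-3) - cos(t)·(-1,1)).
General solution: c_1X_1 + c_2X_2.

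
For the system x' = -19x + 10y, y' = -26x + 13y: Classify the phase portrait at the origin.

stable spiral

A = [[-19,10],[-26,13]]; det(A-λI) = λ^2 + 6λ + 13.
λ = -3 ± 2i: negative real part.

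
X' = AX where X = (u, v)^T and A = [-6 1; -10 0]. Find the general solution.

u(t) = C_1e^(-3t)sin(t) - C_2e^(-3t)cos(t), v(t) = 3C_1e^(-3t)sin(t) + C_1e^(-3t)cos(t) + C_2e^(-3t)sin(t) - 3C_2e^(-3t)cos(t)

Coefficient matrix A = [[-6, 1], [-10, 0]].
Characteristic polynomial det(A - λI) = λ^2 + 6λ + 10 = 0.
Eigenvalues λ = -3 ± i (complex conjugate pair).
For λ=-3+i: an eigenvector is (0,1) - i(1,3) = (0 - i, 1 - 3i).
A real fundamental pair from Re and Im of e^((-3+i)t)v: X_1 = e^(-3t)(cos(t)·(0,1) + sin(t)·(1,3)), X_2 = e^(-3t)(sin(t)·(0,1) - cos(t)·(1,3)).
General solution: C_1X_1 + C_2X_2.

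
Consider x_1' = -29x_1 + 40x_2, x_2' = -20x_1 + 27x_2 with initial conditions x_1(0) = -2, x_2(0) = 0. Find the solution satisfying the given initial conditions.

x_1(t) = 14e^(-t)sin(4t) - 2e^(-t)cos(4t), x_2(t) = 10e^(-t)sin(4t)

Coefficient matrix A = [[-29, 40], [-20, 27]].
Characteristic polynomial det(A - λI) = λ^2 + 2λ + 17 = 0.
Eigenvalues λ = -1 ± 4i (complex conjugate pair).
For λ=-1+4i: an eigenvector is (1,1) - i(3,2) = (1 - 3i, 1 - 2i).
A real fundamental pair from Re and Im of e^((-1+4i)t)v: X_1 = e^(-t)(cos(4t)·(1,1) + sin(4t)·(3,2)), X_2 = e^(-t)(sin(4t)·(1,1) - cos(4t)·(3,2)).
General solution: c_1X_1 + c_2X_2.
Applying x_1(0)=-2, x_2(0)=0 gives c_1=4, c_2=2.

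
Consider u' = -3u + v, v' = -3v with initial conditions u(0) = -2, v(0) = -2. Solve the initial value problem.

u(t) = -2te^(-3t) - 2e^(-3t), v(t) = -2e^(-3t)

Coefficient matrix A = [[-3, 1], [0, -3]].
Characteristic polynomial det(A - λI) = λ^2 + 6λ + 9 = 0.
Single eigenvalue λ = -3 with algebraic multiplicity 2.
Eigenvector v = (1,0); generalized eigenvector w with (A-λI)w=v is (3,1).
General solution: e^(-3t)[c_1·v + c_2·(t·v + w)].
Applying u(0)=-2, v(0)=-2 gives c_1=4, c_2=-2.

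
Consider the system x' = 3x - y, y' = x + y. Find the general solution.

Coefficient matrix A = [[3, -1], [1, 1]].
Characteristic polynomial det(A - λI) = λ^2 - 4λ + 4 = 0.
Single eigenvalue λ = 2 with algebraic multiplicity 2.
Eigenvector v = (1,1); generalized eigenvector w with (A-λI)w=v is (-2,-3).
General solution: e^(2t)[c_1·v + c_2·(t·v + w)].

x(t) = c_1e^(2t) + c_2te^(2t) - 2c_2e^(2t), y(t) = c_1e^(2t) + c_2te^(2t) - 3c_2e^(2t)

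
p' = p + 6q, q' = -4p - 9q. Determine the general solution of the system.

Coefficient matrix A = [[1, 6], [-4, -9]].
Characteristic polynomial det(A - λI) = λ^2 + 8λ + 15 = 0.
Eigenvalues λ = -5, -3.
For λ=-5: (A-λI) row 1 is [6, 6], so an eigenvector is (1, -1).
For λ=-3: (A-λI) row 1 is [4, 6], so an eigenvector is (3, -2).
General solution: C_1e^(-5t)(1,-1) + C_2e^(-3t)(3,-2).

p(t) = C_1e^(-5t) + 3C_2e^(-3t), q(t) = -C_1e^(-5t) - 2C_2e^(-3t)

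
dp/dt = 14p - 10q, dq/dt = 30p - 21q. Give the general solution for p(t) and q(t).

p(t) = -2c_1e^(-t) + c_2e^(-6t), q(t) = -3c_1e^(-t) + 2c_2e^(-6t)

Coefficient matrix A = [[14, -10], [30, -21]].
Characteristic polynomial det(A - λI) = λ^2 + 7λ + 6 = 0.
Eigenvalues λ = -1, -6.
For λ=-1: (A-λI) row 1 is [15, -10], so an eigenvector is (-2, -3).
For λ=-6: (A-λI) row 1 is [20, -10], so an eigenvector is (1, 2).
General solution: c_1e^(-t)(-2,-3) + c_2e^(-6t)(1,2).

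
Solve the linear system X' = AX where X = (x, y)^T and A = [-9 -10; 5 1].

x(t) = -C_1e^(-4t)sin(5t) + C_1e^(-4t)cos(5t) + C_2e^(-4t)sin(5t) + C_2e^(-4t)cos(5t), y(t) = C_1e^(-4t)sin(5t) - C_2e^(-4t)cos(5t)

Coefficient matrix A = [[-9, -10], [5, 1]].
Characteristic polynomial det(A - λI) = λ^2 + 8λ + 41 = 0.
Eigenvalues λ = -4 ± 5i (complex conjugate pair).
For λ=-4+5i: an eigenvector is (1,0) - i(-1,1) = (1 + i, 0 - i).
A real fundamental pair from Re and Im of e^((-4+5i)t)v: X_1 = e^(-4t)(cos(5t)·(1,0) + sin(5t)·(-1,1)), X_2 = e^(-4t)(sin(5t)·(1,0) - cos(5t)·(-1,1)).
General solution: C_1X_1 + C_2X_2.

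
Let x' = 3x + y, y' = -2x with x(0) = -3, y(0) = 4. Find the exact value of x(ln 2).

-10

A = [[3,1],[-2,0]]; eigenvalues λ = 2, 1.
Eigenvectors: (1,-1) for λ=2, (-1,2) for λ=1.
From the initial condition, c_1 = -2, c_2 = 1.
x(ln 2) = (-2)(2^2)(1) + (1)(2^1)(-1) = -10.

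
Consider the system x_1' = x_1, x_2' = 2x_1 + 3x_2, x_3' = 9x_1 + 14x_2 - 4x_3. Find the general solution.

x_1(t) = C_2e^(t), x_2(t) = C_1e^(3t) - C_2e^(t), x_3(t) = 2C_1e^(3t) - C_2e^(t) + C_3e^(-4t)

Coefficient matrix A = [[1, 0, 0], [2, 3, 0], [9, 14, -4]].
det(A - λI) = 0 gives eigenvalues λ = 3, 1, -4.
For λ=3: eigenvector (0,1,2).
For λ=1: eigenvector (1,-1,-1).
For λ=-4: eigenvector (0,0,1).
General solution: C_1e^(3t)(0,1,2) + C_2e^(t)(1,-1,-1) + C_3e^(-4t)(0,0,1).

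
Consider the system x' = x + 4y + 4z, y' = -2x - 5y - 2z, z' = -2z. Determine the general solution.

x(t) = -K_1e^(-3t) - 4K_2e^(-2t) - 2K_3e^(-t), y(t) = K_1e^(-3t) + 2K_2e^(-2t) + K_3e^(-t), z(t) = K_2e^(-2t)

Coefficient matrix A = [[1, 4, 4], [-2, -5, -2], [0, 0, -2]].
det(A - λI) = 0 gives eigenvalues λ = -3, -2, -1.
For λ=-3: eigenvector (-1,1,0).
For λ=-2: eigenvector (-4,2,1).
For λ=-1: eigenvector (-2,1,0).
General solution: K_1e^(-3t)(-1,1,0) + K_2e^(-2t)(-4,2,1) + K_3e^(-t)(-2,1,0).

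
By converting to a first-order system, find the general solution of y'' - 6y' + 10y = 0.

y(t) = c_1e^(3t)cos(t) + c_2e^(3t)sin(t)

Let x_1 = y, x_2 = y'. Then x_1' = x_2 and x_2' = -10x_1 + 6x_2.
A = [[0,1],[-10,6]]; det(A-λI) = λ^2 - 6λ + 10.
Eigenvalues λ = 3 ± i.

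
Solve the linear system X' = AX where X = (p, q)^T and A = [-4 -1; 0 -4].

p(t) = -c_1e^(-4t) - c_2te^(-4t) - 3c_2e^(-4t), q(t) = c_2e^(-4t)

Coefficient matrix A = [[-4, -1], [0, -4]].
Characteristic polynomial det(A - λI) = λ^2 + 8λ + 16 = 0.
Single eigenvalue λ = -4 with algebraic multiplicity 2.
Eigenvector v = (-1,0); generalized eigenvector w with (A-λI)w=v is (-3,1).
General solution: e^(-4t)[c_1·v + c_2·(t·v + w)].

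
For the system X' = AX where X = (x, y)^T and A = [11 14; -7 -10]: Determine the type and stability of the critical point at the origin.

saddle

A = [[11,14],[-7,-10]]; det(A-λI) = λ^2 - λ - 12.
λ = -3, 4: opposite signs.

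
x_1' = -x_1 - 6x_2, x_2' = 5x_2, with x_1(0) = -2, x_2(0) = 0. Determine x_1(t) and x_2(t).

x_1(t) = -2e^(-t), x_2(t) = 0

Coefficient matrix A = [[-1, -6], [0, 5]].
Characteristic polynomial det(A - λI) = λ^2 - 4λ - 5 = 0.
Eigenvalues λ = 5, -1.
For λ=5: (A-λI) row 1 is [-6, -6], so an eigenvector is (-1, 1).
For λ=-1: (A-λI) row 1 is [0, -6], so an eigenvector is (1, 0).
General solution: K_1e^(5t)(-1,1) + K_2e^(-t)(1,0).
Applying x_1(0)=-2, x_2(0)=0 gives K_1=0, K_2=-2.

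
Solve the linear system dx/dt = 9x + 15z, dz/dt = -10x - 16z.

Coefficient matrix A = [[9, 15], [-10, -16]].
Characteristic polynomial det(A - λI) = λ^2 + 7λ + 6 = 0.
Eigenvalues λ = -1, -6.
For λ=-1: (A-λI) row 1 is [10, 15], so an eigenvector is (3, -2).
For λ=-6: (A-λI) row 1 is [15, 15], so an eigenvector is (1, -1).
General solution: C_1e^(-t)(3,-2) + C_2e^(-6t)(1,-1).

x(t) = 3C_1e^(-t) + C_2e^(-6t), z(t) = -2C_1e^(-t) - C_2e^(-6t)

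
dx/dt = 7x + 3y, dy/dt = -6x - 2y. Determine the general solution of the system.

x(t) = -K_1e^(4t) - K_2e^(t), y(t) = K_1e^(4t) + 2K_2e^(t)

Coefficient matrix A = [[7, 3], [-6, -2]].
Characteristic polynomial det(A - λI) = λ^2 - 5λ + 4 = 0.
Eigenvalues λ = 4, 1.
For λ=4: (A-λI) row 1 is [3, 3], so an eigenvector is (-1, 1).
For λ=1: (A-λI) row 1 is [6, 3], so an eigenvector is (-1, 2).
General solution: K_1e^(4t)(-1,1) + K_2e^(t)(-1,2).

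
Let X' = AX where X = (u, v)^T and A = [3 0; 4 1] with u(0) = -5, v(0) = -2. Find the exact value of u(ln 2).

-40

A = [[3,0],[4,1]]; eigenvalues λ = 1, 3.
Eigenvectors: (0,-1) for λ=1, (1,2) for λ=3.
From the initial condition, c_1 = -8, c_2 = -5.
u(ln 2) = (-8)(2^1)(0) + (-5)(2^3)(1) = -40.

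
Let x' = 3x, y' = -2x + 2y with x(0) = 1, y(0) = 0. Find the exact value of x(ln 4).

64

A = [[3,0],[-2,2]]; eigenvalues λ = 2, 3.
Eigenvectors: (0,-1) for λ=2, (-1,2) for λ=3.
From the initial condition, c_1 = -2, c_2 = -1.
x(ln 4) = (-2)(4^2)(0) + (-1)(4^3)(-1) = 64.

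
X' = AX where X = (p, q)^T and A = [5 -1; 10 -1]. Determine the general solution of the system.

p(t) = C_1e^(2t)sin(t) - C_2e^(2t)cos(t), q(t) = 3C_1e^(2t)sin(t) - C_1e^(2t)cos(t) - C_2e^(2t)sin(t) - 3C_2e^(2t)cos(t)

Coefficient matrix A = [[5, -1], [10, -1]].
Characteristic polynomial det(A - λI) = λ^2 - 4λ + 5 = 0.
Eigenvalues λ = 2 ± i (complex conjugate pair).
For λ=2+i: an eigenvector is (0,-1) - i(1,3) = (0 - i, -1 - 3i).
A real fundamental pair from Re and Im of e^((2+i)t)v: X_1 = e^(2t)(cos(t)·(0,-1) + sin(t)·(1,3)), X_2 = e^(2t)(sin(t)·(0,-1) - cos(t)·(1,3)).
General solution: C_1X_1 + C_2X_2.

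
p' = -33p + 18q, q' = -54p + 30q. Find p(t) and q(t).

p(t) = -2c_1e^(-6t) - c_2e^(3t), q(t) = -3c_1e^(-6t) - 2c_2e^(3t)

Coefficient matrix A = [[-33, 18], [-54, 30]].
Characteristic polynomial det(A - λI) = λ^2 + 3λ - 18 = 0.
Eigenvalues λ = -6, 3.
For λ=-6: (A-λI) row 1 is [-27, 18], so an eigenvector is (-2, -3).
For λ=3: (A-λI) row 1 is [-36, 18], so an eigenvector is (-1, -2).
General solution: c_1e^(-6t)(-2,-3) + c_2e^(3t)(-1,-2).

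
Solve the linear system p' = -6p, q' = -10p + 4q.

Coefficient matrix A = [[-6, 0], [-10, 4]].
Characteristic polynomial det(A - λI) = λ^2 + 2λ - 24 = 0.
Eigenvalues λ = -6, 4.
For λ=-6: (A-λI) row 2 is [-10, 10], so an eigenvector is (1, 1).
For λ=4: (A-λI) row 1 is [-10, 0], so an eigenvector is (0, -1).
General solution: C_1e^(-6t)(1,1) + C_2e^(4t)(0,-1).

p(t) = C_1e^(-6t), q(t) = C_1e^(-6t) - C_2e^(4t)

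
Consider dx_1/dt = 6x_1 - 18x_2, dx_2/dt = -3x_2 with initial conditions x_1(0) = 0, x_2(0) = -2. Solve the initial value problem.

Coefficient matrix A = [[6, -18], [0, -3]].
Characteristic polynomial det(A - λI) = λ^2 - 3λ - 18 = 0.
Eigenvalues λ = 6, -3.
For λ=6: (A-λI) row 1 is [0, -18], so an eigenvector is (1, 0).
For λ=-3: (A-λI) row 1 is [9, -18], so an eigenvector is (-2, -1).
General solution: K_1e^(6t)(1,0) + K_2e^(-3t)(-2,-1).
Applying x_1(0)=0, x_2(0)=-2 gives K_1=4, K_2=2.

x_1(t) = 4e^(6t) - 4e^(-3t), x_2(t) = -2e^(-3t)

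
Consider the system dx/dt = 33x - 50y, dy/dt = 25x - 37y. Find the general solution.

Coefficient matrix A = [[33, -50], [25, -37]].
Characteristic polynomial det(A - λI) = λ^2 + 4λ + 29 = 0.
Eigenvalues λ = -2 ± 5i (complex conjugate pair).
For λ=-2+5i: an eigenvector is (3,2) - i(1,1) = (3 - i, 2 - i).
A real fundamental pair from Re and Im of e^((-2+5i)t)v: X_1 = e^(-2t)(cos(5t)·(3,2) + sin(5t)·(1,1)), X_2 = e^(-2t)(sin(5t)·(3,2) - cos(5t)·(1,1)).
General solution: c_1X_1 + c_2X_2.

x(t) = c_1e^(-2t)sin(5t) + 3c_1e^(-2t)cos(5t) + 3c_2e^(-2t)sin(5t) - c_2e^(-2t)cos(5t), y(t) = c_1e^(-2t)sin(5t) + 2c_1e^(-2t)cos(5t) + 2c_2e^(-2t)sin(5t) - c_2e^(-2t)cos(5t)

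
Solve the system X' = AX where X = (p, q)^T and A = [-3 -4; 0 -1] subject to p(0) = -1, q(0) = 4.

Coefficient matrix A = [[-3, -4], [0, -1]].
Characteristic polynomial det(A - λI) = λ^2 + 4λ + 3 = 0.
Eigenvalues λ = -3, -1.
For λ=-3: (A-λI) row 1 is [0, -4], so an eigenvector is (1, 0).
For λ=-1: (A-λI) row 1 is [-2, -4], so an eigenvector is (-2, 1).
General solution: C_1e^(-3t)(1,0) + C_2e^(-t)(-2,1).
Applying p(0)=-1, q(0)=4 gives C_1=7, C_2=4.

p(t) = -8e^(-t) + 7e^(-3t), q(t) = 4e^(-t)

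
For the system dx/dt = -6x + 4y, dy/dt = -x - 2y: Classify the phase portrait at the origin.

A = [[-6,4],[-1,-2]]; det(A-λI) = λ^2 + 8λ + 16.
repeated λ = -4 with a single eigenvector.

stable improper node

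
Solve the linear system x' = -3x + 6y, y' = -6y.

x(t) = -K_1e^(-3t) - 2K_2e^(-6t), y(t) = K_2e^(-6t)

Coefficient matrix A = [[-3, 6], [0, -6]].
Characteristic polynomial det(A - λI) = λ^2 + 9λ + 18 = 0.
Eigenvalues λ = -3, -6.
For λ=-3: (A-λI) row 1 is [0, 6], so an eigenvector is (-1, 0).
For λ=-6: (A-λI) row 1 is [3, 6], so an eigenvector is (-2, 1).
General solution: K_1e^(-3t)(-1,0) + K_2e^(-6t)(-2,1).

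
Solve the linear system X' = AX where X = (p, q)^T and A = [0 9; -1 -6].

p(t) = 3c_1e^(-3t) + 3c_2te^(-3t) - 2c_2e^(-3t), q(t) = -c_1e^(-3t) - c_2te^(-3t) + c_2e^(-3t)

Coefficient matrix A = [[0, 9], [-1, -6]].
Characteristic polynomial det(A - λI) = λ^2 + 6λ + 9 = 0.
Single eigenvalue λ = -3 with algebraic multiplicity 2.
Eigenvector v = (3,-1); generalized eigenvector w with (A-λI)w=v is (-2,1).
General solution: e^(-3t)[c_1·v + c_2·(t·v + w)].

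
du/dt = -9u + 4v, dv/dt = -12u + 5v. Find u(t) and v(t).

u(t) = 2K_1e^(-3t) - K_2e^(-t), v(t) = 3K_1e^(-3t) - 2K_2e^(-t)

Coefficient matrix A = [[-9, 4], [-12, 5]].
Characteristic polynomial det(A - λI) = λ^2 + 4λ + 3 = 0.
Eigenvalues λ = -3, -1.
For λ=-3: (A-λI) row 1 is [-6, 4], so an eigenvector is (2, 3).
For λ=-1: (A-λI) row 1 is [-8, 4], so an eigenvector is (-1, -2).
General solution: K_1e^(-3t)(2,3) + K_2e^(-t)(-1,-2).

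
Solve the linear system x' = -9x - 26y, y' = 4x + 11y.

Coefficient matrix A = [[-9, -26], [4, 11]].
Characteristic polynomial det(A - λI) = λ^2 - 2λ + 5 = 0.
Eigenvalues λ = 1 ± 2i (complex conjugate pair).
For λ=1+2i: an eigenvector is (-3,1) - i(2,-1) = (-3 - 2i, 1 + i).
A real fundamental pair from Re and Im of e^((1+2i)t)v: X_1 = e^(t)(cos(2t)·(-3,1) + sin(2t)·(2,-1)), X_2 = e^(t)(sin(2t)·(-3,1) - cos(2t)·(2,-1)).
General solution: K_1X_1 + K_2X_2.

x(t) = 2K_1e^(t)sin(2t) - 3K_1e^(t)cos(2t) - 3K_2e^(t)sin(2t) - 2K_2e^(t)cos(2t), y(t) = -K_1e^(t)sin(2t) + K_1e^(t)cos(2t) + K_2e^(t)sin(2t) + K_2e^(t)cos(2t)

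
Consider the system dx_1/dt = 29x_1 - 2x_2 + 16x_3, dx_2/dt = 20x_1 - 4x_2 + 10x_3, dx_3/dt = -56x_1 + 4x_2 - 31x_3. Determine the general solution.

x_1(t) = 3K_1e^(t) + 2K_2e^(-4t) + K_3e^(-3t), x_2(t) = 2K_1e^(t) + K_2e^(-4t), x_3(t) = -5K_1e^(t) - 4K_2e^(-4t) - 2K_3e^(-3t)

Coefficient matrix A = [[29, -2, 16], [20, -4, 10], [-56, 4, -31]].
det(A - λI) = 0 gives eigenvalues λ = 1, -4, -3.
For λ=1: eigenvector (3,2,-5).
For λ=-4: eigenvector (2,1,-4).
For λ=-3: eigenvector (1,0,-2).
General solution: K_1e^(t)(3,2,-5) + K_2e^(-4t)(2,1,-4) + K_3e^(-3t)(1,0,-2).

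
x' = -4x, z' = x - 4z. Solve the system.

x(t) = c_2e^(-4t), z(t) = c_1e^(-4t) + c_2te^(-4t) - 3c_2e^(-4t)

Coefficient matrix A = [[-4, 0], [1, -4]].
Characteristic polynomial det(A - λI) = λ^2 + 8λ + 16 = 0.
Single eigenvalue λ = -4 with algebraic multiplicity 2.
Eigenvector v = (0,1); generalized eigenvector w with (A-λI)w=v is (1,-3).
General solution: e^(-4t)[c_1·v + c_2·(t·v + w)].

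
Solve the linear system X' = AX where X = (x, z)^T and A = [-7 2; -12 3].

Coefficient matrix A = [[-7, 2], [-12, 3]].
Characteristic polynomial det(A - λI) = λ^2 + 4λ + 3 = 0.
Eigenvalues λ = -3, -1.
For λ=-3: (A-λI) row 1 is [-4, 2], so an eigenvector is (-1, -2).
For λ=-1: (A-λI) row 1 is [-6, 2], so an eigenvector is (-1, -3).
General solution: c_1e^(-3t)(-1,-2) + c_2e^(-t)(-1,-3).

x(t) = -c_1e^(-3t) - c_2e^(-t), z(t) = -2c_1e^(-3t) - 3c_2e^(-t)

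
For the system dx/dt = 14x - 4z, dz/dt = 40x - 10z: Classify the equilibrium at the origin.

unstable spiral

A = [[14,-4],[40,-10]]; det(A-λI) = λ^2 - 4λ + 20.
λ = 2 ± 4i: positive real part.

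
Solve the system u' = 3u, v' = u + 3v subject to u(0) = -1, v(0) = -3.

Coefficient matrix A = [[3, 0], [1, 3]].
Characteristic polynomial det(A - λI) = λ^2 - 6λ + 9 = 0.
Single eigenvalue λ = 3 with algebraic multiplicity 2.
Eigenvector v = (0,-1); generalized eigenvector w with (A-λI)w=v is (-1,2).
General solution: e^(3t)[K_1·v + K_2·(t·v + w)].
Applying u(0)=-1, v(0)=-3 gives K_1=5, K_2=1.

u(t) = -e^(3t), v(t) = -te^(3t) - 3e^(3t)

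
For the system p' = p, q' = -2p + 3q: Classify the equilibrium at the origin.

unstable node

A = [[1,0],[-2,3]]; det(A-λI) = λ^2 - 4λ + 3.
λ = 3, 1: both positive.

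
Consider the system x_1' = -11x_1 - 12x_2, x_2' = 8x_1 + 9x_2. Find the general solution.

x_1(t) = -c_1e^(t) - 3c_2e^(-3t), x_2(t) = c_1e^(t) + 2c_2e^(-3t)

Coefficient matrix A = [[-11, -12], [8, 9]].
Characteristic polynomial det(A - λI) = λ^2 + 2λ - 3 = 0.
Eigenvalues λ = 1, -3.
For λ=1: (A-λI) row 1 is [-12, -12], so an eigenvector is (-1, 1).
For λ=-3: (A-λI) row 1 is [-8, -12], so an eigenvector is (-3, 2).
General solution: c_1e^(t)(-1,1) + c_2e^(-3t)(-3,2).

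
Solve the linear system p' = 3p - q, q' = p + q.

p(t) = -K_1e^(2t) - K_2te^(2t) - 3K_2e^(2t), q(t) = -K_1e^(2t) - K_2te^(2t) - 2K_2e^(2t)

Coefficient matrix A = [[3, -1], [1, 1]].
Characteristic polynomial det(A - λI) = λ^2 - 4λ + 4 = 0.
Single eigenvalue λ = 2 with algebraic multiplicity 2.
Eigenvector v = (-1,-1); generalized eigenvector w with (A-λI)w=v is (-3,-2).
General solution: e^(2t)[K_1·v + K_2·(t·v + w)].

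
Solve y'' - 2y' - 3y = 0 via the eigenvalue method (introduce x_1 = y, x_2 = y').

y(t) = C_1e^(3t) + C_2e^(-t)

Let x_1 = y, x_2 = y'. Then x_1' = x_2 and x_2' = 3x_1 + 2x_2.
A = [[0,1],[3,2]]; det(A-λI) = λ^2 - 2λ - 3.
Eigenvalues λ = 3, -1 with eigenvectors (1,3), (1,-1).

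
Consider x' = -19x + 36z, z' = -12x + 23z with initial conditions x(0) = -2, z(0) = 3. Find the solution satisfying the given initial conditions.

x(t) = 24e^(5t) - 26e^(-t), z(t) = 16e^(5t) - 13e^(-t)

Coefficient matrix A = [[-19, 36], [-12, 23]].
Characteristic polynomial det(A - λI) = λ^2 - 4λ - 5 = 0.
Eigenvalues λ = 5, -1.
For λ=5: (A-λI) row 1 is [-24, 36], so an eigenvector is (-3, -2).
For λ=-1: (A-λI) row 1 is [-18, 36], so an eigenvector is (-2, -1).
General solution: K_1e^(5t)(-3,-2) + K_2e^(-t)(-2,-1).
Applying x(0)=-2, z(0)=3 gives K_1=-8, K_2=13.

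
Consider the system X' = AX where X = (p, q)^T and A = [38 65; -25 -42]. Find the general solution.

p(t) = -3c_1e^(-2t)sin(5t) - 2c_1e^(-2t)cos(5t) - 2c_2e^(-2t)sin(5t) + 3c_2e^(-2t)cos(5t), q(t) = 2c_1e^(-2t)sin(5t) + c_1e^(-2t)cos(5t) + c_2e^(-2t)sin(5t) - 2c_2e^(-2t)cos(5t)

Coefficient matrix A = [[38, 65], [-25, -42]].
Characteristic polynomial det(A - λI) = λ^2 + 4λ + 29 = 0.
Eigenvalues λ = -2 ± 5i (complex conjugate pair).
For λ=-2+5i: an eigenvector is (-2,1) - i(-3,2) = (-2 + 3i, 1 - 2i).
A real fundamental pair from Re and Im of e^((-2+5i)t)v: X_1 = e^(-2t)(cos(5t)·(-2,1) + sin(5t)·(-3,2)), X_2 = e^(-2t)(sin(5t)·(-2,1) - cos(5t)·(-3,2)).
General solution: c_1X_1 + c_2X_2.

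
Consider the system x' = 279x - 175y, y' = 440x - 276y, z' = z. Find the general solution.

Coefficient matrix A = [[279, -175, 0], [440, -276, 0], [0, 0, 1]].
det(A - λI) = 0 gives eigenvalues λ = 1, 4, -1.
For λ=1: eigenvector (0,0,1).
For λ=4: eigenvector (7,11,0).
For λ=-1: eigenvector (-5,-8,0).
General solution: C_1e^(t)(0,0,1) + C_2e^(4t)(7,11,0) + C_3e^(-t)(-5,-8,0).

x(t) = 7C_2e^(4t) - 5C_3e^(-t), y(t) = 11C_2e^(4t) - 8C_3e^(-t), z(t) = C_1e^(t)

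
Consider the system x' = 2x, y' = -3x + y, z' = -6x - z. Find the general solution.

Coefficient matrix A = [[2, 0, 0], [-3, 1, 0], [-6, 0, -1]].
det(A - λI) = 0 gives eigenvalues λ = 2, 1, -1.
For λ=2: eigenvector (1,-3,-2).
For λ=1: eigenvector (0,1,0).
For λ=-1: eigenvector (0,0,1).
General solution: C_1e^(2t)(1,-3,-2) + C_2e^(t)(0,1,0) + C_3e^(-t)(0,0,1).

x(t) = C_1e^(2t), y(t) = -3C_1e^(2t) + C_2e^(t), z(t) = -2C_1e^(2t) + C_3e^(-t)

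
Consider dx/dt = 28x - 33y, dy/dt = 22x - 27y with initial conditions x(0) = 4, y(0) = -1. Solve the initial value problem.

Coefficient matrix A = [[28, -33], [22, -27]].
Characteristic polynomial det(A - λI) = λ^2 - λ - 30 = 0.
Eigenvalues λ = -5, 6.
For λ=-5: (A-λI) row 1 is [33, -33], so an eigenvector is (-1, -1).
For λ=6: (A-λI) row 1 is [22, -33], so an eigenvector is (-3, -2).
General solution: c_1e^(-5t)(-1,-1) + c_2e^(6t)(-3,-2).
Applying x(0)=4, y(0)=-1 gives c_1=11, c_2=-5.

x(t) = 15e^(6t) - 11e^(-5t), y(t) = 10e^(6t) - 11e^(-5t)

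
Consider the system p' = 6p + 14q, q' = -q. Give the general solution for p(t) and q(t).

p(t) = 2c_1e^(-t) + c_2e^(6t), q(t) = -c_1e^(-t)

Coefficient matrix A = [[6, 14], [0, -1]].
Characteristic polynomial det(A - λI) = λ^2 - 5λ - 6 = 0.
Eigenvalues λ = -1, 6.
For λ=-1: (A-λI) row 1 is [7, 14], so an eigenvector is (2, -1).
For λ=6: (A-λI) row 1 is [0, 14], so an eigenvector is (1, 0).
General solution: c_1e^(-t)(2,-1) + c_2e^(6t)(1,0).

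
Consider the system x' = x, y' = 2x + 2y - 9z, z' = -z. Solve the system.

x(t) = K_1e^(t), y(t) = -2K_1e^(t) + K_2e^(2t) + 3K_3e^(-t), z(t) = K_3e^(-t)

Coefficient matrix A = [[1, 0, 0], [2, 2, -9], [0, 0, -1]].
det(A - λI) = 0 gives eigenvalues λ = 1, 2, -1.
For λ=1: eigenvector (1,-2,0).
For λ=2: eigenvector (0,1,0).
For λ=-1: eigenvector (0,3,1).
General solution: K_1e^(t)(1,-2,0) + K_2e^(2t)(0,1,0) + K_3e^(-t)(0,3,1).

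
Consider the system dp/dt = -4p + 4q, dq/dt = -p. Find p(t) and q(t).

Coefficient matrix A = [[-4, 4], [-1, 0]].
Characteristic polynomial det(A - λI) = λ^2 + 4λ + 4 = 0.
Single eigenvalue λ = -2 with algebraic multiplicity 2.
Eigenvector v = (2,1); generalized eigenvector w with (A-λI)w=v is (1,1).
General solution: e^(-2t)[c_1·v + c_2·(t·v + w)].

p(t) = 2c_1e^(-2t) + 2c_2te^(-2t) + c_2e^(-2t), q(t) = c_1e^(-2t) + c_2te^(-2t) + c_2e^(-2t)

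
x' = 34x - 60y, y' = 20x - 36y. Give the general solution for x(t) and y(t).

Coefficient matrix A = [[34, -60], [20, -36]].
Characteristic polynomial det(A - λI) = λ^2 + 2λ - 24 = 0.
Eigenvalues λ = 4, -6.
For λ=4: (A-λI) row 1 is [30, -60], so an eigenvector is (2, 1).
For λ=-6: (A-λI) row 1 is [40, -60], so an eigenvector is (-3, -2).
General solution: K_1e^(4t)(2,1) + K_2e^(-6t)(-3,-2).

x(t) = 2K_1e^(4t) - 3K_2e^(-6t), y(t) = K_1e^(4t) - 2K_2e^(-6t)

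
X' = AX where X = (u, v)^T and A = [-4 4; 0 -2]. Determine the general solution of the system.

u(t) = C_1e^(-4t) + 2C_2e^(-2t), v(t) = C_2e^(-2t)

Coefficient matrix A = [[-4, 4], [0, -2]].
Characteristic polynomial det(A - λI) = λ^2 + 6λ + 8 = 0.
Eigenvalues λ = -4, -2.
For λ=-4: (A-λI) row 1 is [0, 4], so an eigenvector is (1, 0).
For λ=-2: (A-λI) row 1 is [-2, 4], so an eigenvector is (2, 1).
General solution: C_1e^(-4t)(1,0) + C_2e^(-2t)(2,1).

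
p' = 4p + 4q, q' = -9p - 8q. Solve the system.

p(t) = 2K_1e^(-2t) + 2K_2te^(-2t) - K_2e^(-2t), q(t) = -3K_1e^(-2t) - 3K_2te^(-2t) + 2K_2e^(-2t)

Coefficient matrix A = [[4, 4], [-9, -8]].
Characteristic polynomial det(A - λI) = λ^2 + 4λ + 4 = 0.
Single eigenvalue λ = -2 with algebraic multiplicity 2.
Eigenvector v = (2,-3); generalized eigenvector w with (A-λI)w=v is (-1,2).
General solution: e^(-2t)[K_1·v + K_2·(t·v + w)].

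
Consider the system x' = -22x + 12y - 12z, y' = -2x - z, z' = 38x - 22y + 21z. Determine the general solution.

x(t) = c_1e^(2t) + 3c_2e^(-2t), y(t) = c_2e^(-2t) - c_3e^(-t), z(t) = -2c_1e^(2t) - 4c_2e^(-2t) - c_3e^(-t)

Coefficient matrix A = [[-22, 12, -12], [-2, 0, -1], [38, -22, 21]].
det(A - λI) = 0 gives eigenvalues λ = 2, -2, -1.
For λ=2: eigenvector (1,0,-2).
For λ=-2: eigenvector (3,1,-4).
For λ=-1: eigenvector (0,-1,-1).
General solution: c_1e^(2t)(1,0,-2) + c_2e^(-2t)(3,1,-4) + c_3e^(-t)(0,-1,-1).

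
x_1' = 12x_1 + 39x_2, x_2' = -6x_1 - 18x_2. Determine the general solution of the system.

x_1(t) = -2K_1e^(-3t)sin(3t) - 3K_1e^(-3t)cos(3t) - 3K_2e^(-3t)sin(3t) + 2K_2e^(-3t)cos(3t), x_2(t) = K_1e^(-3t)sin(3t) + K_1e^(-3t)cos(3t) + K_2e^(-3t)sin(3t) - K_2e^(-3t)cos(3t)

Coefficient matrix A = [[12, 39], [-6, -18]].
Characteristic polynomial det(A - λI) = λ^2 + 6λ + 18 = 0.
Eigenvalues λ = -3 ± 3i (complex conjugate pair).
For λ=-3+3i: an eigenvector is (-3,1) - i(-2,1) = (-3 + 2i, 1 - i).
A real fundamental pair from Re and Im of e^((-3+3i)t)v: X_1 = e^(-3t)(cos(3t)·(-3,1) + sin(3t)·(-2,1)), X_2 = e^(-3t)(sin(3t)·(-3,1) - cos(3t)·(-2,1)).
General solution: K_1X_1 + K_2X_2.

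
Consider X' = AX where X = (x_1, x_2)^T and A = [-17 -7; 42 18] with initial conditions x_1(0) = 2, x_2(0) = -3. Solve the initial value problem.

x_1(t) = -e^(4t) + 3e^(-3t), x_2(t) = 3e^(4t) - 6e^(-3t)

Coefficient matrix A = [[-17, -7], [42, 18]].
Characteristic polynomial det(A - λI) = λ^2 - λ - 12 = 0.
Eigenvalues λ = -3, 4.
For λ=-3: (A-λI) row 1 is [-14, -7], so an eigenvector is (1, -2).
For λ=4: (A-λI) row 1 is [-21, -7], so an eigenvector is (-1, 3).
General solution: C_1e^(-3t)(1,-2) + C_2e^(4t)(-1,3).
Applying x_1(0)=2, x_2(0)=-3 gives C_1=3, C_2=1.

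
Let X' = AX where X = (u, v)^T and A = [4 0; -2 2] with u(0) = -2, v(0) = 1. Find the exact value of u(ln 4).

A = [[4,0],[-2,2]]; eigenvalues λ = 2, 4.
Eigenvectors: (0,-1) for λ=2, (1,-1) for λ=4.
From the initial condition, c_1 = 1, c_2 = -2.
u(ln 4) = (1)(4^2)(0) + (-2)(4^4)(1) = -512.

-512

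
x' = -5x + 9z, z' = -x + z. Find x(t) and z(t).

Coefficient matrix A = [[-5, 9], [-1, 1]].
Characteristic polynomial det(A - λI) = λ^2 + 4λ + 4 = 0.
Single eigenvalue λ = -2 with algebraic multiplicity 2.
Eigenvector v = (-3,-1); generalized eigenvector w with (A-λI)w=v is (1,0).
General solution: e^(-2t)[K_1·v + K_2·(t·v + w)].

x(t) = -3K_1e^(-2t) - 3K_2te^(-2t) + K_2e^(-2t), z(t) = -K_1e^(-2t) - K_2te^(-2t)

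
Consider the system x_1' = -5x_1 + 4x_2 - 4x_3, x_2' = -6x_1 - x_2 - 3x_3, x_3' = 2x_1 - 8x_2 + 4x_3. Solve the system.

Coefficient matrix A = [[-5, 4, -4], [-6, -1, -3], [2, -8, 4]].
det(A - λI) = 0 gives eigenvalues λ = 3, -4, -1.
For λ=3: eigenvector (1,0,-2).
For λ=-4: eigenvector (0,1,1).
For λ=-1: eigenvector (1,-1,-2).
General solution: c_1e^(3t)(1,0,-2) + c_2e^(-4t)(0,1,1) + c_3e^(-t)(1,-1,-2).

x_1(t) = c_1e^(3t) + c_3e^(-t), x_2(t) = c_2e^(-4t) - c_3e^(-t), x_3(t) = -2c_1e^(3t) + c_2e^(-4t) - 2c_3e^(-t)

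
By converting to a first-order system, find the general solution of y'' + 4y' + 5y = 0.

y(t) = C_1e^(-2t)cos(t) + C_2e^(-2t)sin(t)

Let x_1 = y, x_2 = y'. Then x_1' = x_2 and x_2' = -5x_1 - 4x_2.
A = [[0,1],[-5,-4]]; det(A-λI) = λ^2 + 4λ + 5.
Eigenvalues λ = -2 ± i.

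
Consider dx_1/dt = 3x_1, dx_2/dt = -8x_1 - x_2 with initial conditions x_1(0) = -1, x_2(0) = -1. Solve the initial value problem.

x_1(t) = -e^(3t), x_2(t) = 2e^(3t) - 3e^(-t)

Coefficient matrix A = [[3, 0], [-8, -1]].
Characteristic polynomial det(A - λI) = λ^2 - 2λ - 3 = 0.
Eigenvalues λ = -1, 3.
For λ=-1: (A-λI) row 1 is [4, 0], so an eigenvector is (0, -1).
For λ=3: (A-λI) row 2 is [-8, -4], so an eigenvector is (-1, 2).
General solution: c_1e^(-t)(0,-1) + c_2e^(3t)(-1,2).
Applying x_1(0)=-1, x_2(0)=-1 gives c_1=3, c_2=1.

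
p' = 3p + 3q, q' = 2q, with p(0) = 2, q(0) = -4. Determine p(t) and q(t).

Coefficient matrix A = [[3, 3], [0, 2]].
Characteristic polynomial det(A - λI) = λ^2 - 5λ + 6 = 0.
Eigenvalues λ = 2, 3.
For λ=2: (A-λI) row 1 is [1, 3], so an eigenvector is (-3, 1).
For λ=3: (A-λI) row 1 is [0, 3], so an eigenvector is (1, 0).
General solution: C_1e^(2t)(-3,1) + C_2e^(3t)(1,0).
Applying p(0)=2, q(0)=-4 gives C_1=-4, C_2=-10.

p(t) = -10e^(3t) + 12e^(2t), q(t) = -4e^(2t)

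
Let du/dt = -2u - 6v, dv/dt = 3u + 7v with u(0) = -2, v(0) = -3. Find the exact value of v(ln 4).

-2028

A = [[-2,-6],[3,7]]; eigenvalues λ = 4, 1.
Eigenvectors: (1,-1) for λ=4, (-2,1) for λ=1.
From the initial condition, c_1 = 8, c_2 = 5.
v(ln 4) = (8)(4^4)(-1) + (5)(4^1)(1) = -2028.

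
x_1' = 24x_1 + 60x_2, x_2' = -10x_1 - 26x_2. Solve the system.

x_1(t) = 2c_1e^(-6t) + 3c_2e^(4t), x_2(t) = -c_1e^(-6t) - c_2e^(4t)

Coefficient matrix A = [[24, 60], [-10, -26]].
Characteristic polynomial det(A - λI) = λ^2 + 2λ - 24 = 0.
Eigenvalues λ = -6, 4.
For λ=-6: (A-λI) row 1 is [30, 60], so an eigenvector is (2, -1).
For λ=4: (A-λI) row 1 is [20, 60], so an eigenvector is (3, -1).
General solution: c_1e^(-6t)(2,-1) + c_2e^(4t)(3,-1).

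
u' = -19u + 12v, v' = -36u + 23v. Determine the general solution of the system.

Coefficient matrix A = [[-19, 12], [-36, 23]].
Characteristic polynomial det(A - λI) = λ^2 - 4λ - 5 = 0.
Eigenvalues λ = -1, 5.
For λ=-1: (A-λI) row 1 is [-18, 12], so an eigenvector is (-2, -3).
For λ=5: (A-λI) row 1 is [-24, 12], so an eigenvector is (-1, -2).
General solution: K_1e^(-t)(-2,-3) + K_2e^(5t)(-1,-2).

u(t) = -2K_1e^(-t) - K_2e^(5t), v(t) = -3K_1e^(-t) - 2K_2e^(5t)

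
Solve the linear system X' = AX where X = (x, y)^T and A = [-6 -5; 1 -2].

Coefficient matrix A = [[-6, -5], [1, -2]].
Characteristic polynomial det(A - λI) = λ^2 + 8λ + 17 = 0.
Eigenvalues λ = -4 ± i (complex conjugate pair).
For λ=-4+i: an eigenvector is (-2,1) - i(-1,0) = (-2 + i, 1).
A real fundamental pair from Re and Im of e^((-4+i)t)v: X_1 = e^(-4t)(cos(t)·(-2,1) + sin(t)·(-1,0)), X_2 = e^(-4t)(sin(t)·(-2,1) - cos(t)·(-1,0)).
General solution: C_1X_1 + C_2X_2.

x(t) = -C_1e^(-4t)sin(t) - 2C_1e^(-4t)cos(t) - 2C_2e^(-4t)sin(t) + C_2e^(-4t)cos(t), y(t) = C_1e^(-4t)cos(t) + C_2e^(-4t)sin(t)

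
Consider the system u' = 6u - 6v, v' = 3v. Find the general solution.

Coefficient matrix A = [[6, -6], [0, 3]].
Characteristic polynomial det(A - λI) = λ^2 - 9λ + 18 = 0.
Eigenvalues λ = 6, 3.
For λ=6: (A-λI) row 1 is [0, -6], so an eigenvector is (-1, 0).
For λ=3: (A-λI) row 1 is [3, -6], so an eigenvector is (-2, -1).
General solution: C_1e^(6t)(-1,0) + C_2e^(3t)(-2,-1).

u(t) = -C_1e^(6t) - 2C_2e^(3t), v(t) = -C_2e^(3t)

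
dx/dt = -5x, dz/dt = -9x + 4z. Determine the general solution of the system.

Coefficient matrix A = [[-5, 0], [-9, 4]].
Characteristic polynomial det(A - λI) = λ^2 + λ - 20 = 0.
Eigenvalues λ = 4, -5.
For λ=4: (A-λI) row 1 is [-9, 0], so an eigenvector is (0, -1).
For λ=-5: (A-λI) row 2 is [-9, 9], so an eigenvector is (1, 1).
General solution: C_1e^(4t)(0,-1) + C_2e^(-5t)(1,1).

x(t) = C_2e^(-5t), z(t) = -C_1e^(4t) + C_2e^(-5t)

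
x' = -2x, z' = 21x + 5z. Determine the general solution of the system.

Coefficient matrix A = [[-2, 0], [21, 5]].
Characteristic polynomial det(A - λI) = λ^2 - 3λ - 10 = 0.
Eigenvalues λ = 5, -2.
For λ=5: (A-λI) row 1 is [-7, 0], so an eigenvector is (0, 1).
For λ=-2: (A-λI) row 2 is [21, 7], so an eigenvector is (1, -3).
General solution: C_1e^(5t)(0,1) + C_2e^(-2t)(1,-3).

x(t) = C_2e^(-2t), z(t) = C_1e^(5t) - 3C_2e^(-2t)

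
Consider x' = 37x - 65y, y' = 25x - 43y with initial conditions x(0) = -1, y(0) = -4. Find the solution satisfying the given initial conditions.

Coefficient matrix A = [[37, -65], [25, -43]].
Characteristic polynomial det(A - λI) = λ^2 + 6λ + 34 = 0.
Eigenvalues λ = -3 ± 5i (complex conjugate pair).
For λ=-3+5i: an eigenvector is (-3,-2) - i(2,1) = (-3 - 2i, -2 - i).
A real fundamental pair from Re and Im of e^((-3+5i)t)v: X_1 = e^(-3t)(cos(5t)·(-3,-2) + sin(5t)·(2,1)), X_2 = e^(-3t)(sin(5t)·(-3,-2) - cos(5t)·(2,1)).
General solution: K_1X_1 + K_2X_2.
Applying x(0)=-1, y(0)=-4 gives K_1=7, K_2=-10.

x(t) = 44e^(-3t)sin(5t) - e^(-3t)cos(5t), y(t) = 27e^(-3t)sin(5t) - 4e^(-3t)cos(5t)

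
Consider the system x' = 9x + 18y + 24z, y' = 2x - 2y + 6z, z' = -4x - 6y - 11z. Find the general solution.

x(t) = 7K_1e^(-3t) - 6K_2e^(-2t) - 3K_3e^(t), y(t) = -2K_1e^(-3t) + K_2e^(-2t), z(t) = -2K_1e^(-3t) + 2K_2e^(-2t) + K_3e^(t)

Coefficient matrix A = [[9, 18, 24], [2, -2, 6], [-4, -6, -11]].
det(A - λI) = 0 gives eigenvalues λ = -3, -2, 1.
For λ=-3: eigenvector (7,-2,-2).
For λ=-2: eigenvector (-6,1,2).
For λ=1: eigenvector (-3,0,1).
General solution: K_1e^(-3t)(7,-2,-2) + K_2e^(-2t)(-6,1,2) + K_3e^(t)(-3,0,1).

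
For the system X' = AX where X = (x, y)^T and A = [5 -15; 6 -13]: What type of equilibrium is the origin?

A = [[5,-15],[6,-13]]; det(A-λI) = λ^2 + 8λ + 25.
λ = -4 ± 3i: negative real part.

stable spiral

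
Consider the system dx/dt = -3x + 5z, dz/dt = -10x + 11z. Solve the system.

Coefficient matrix A = [[-3, 5], [-10, 11]].
Characteristic polynomial det(A - λI) = λ^2 - 8λ + 17 = 0.
Eigenvalues λ = 4 ± i (complex conjugate pair).
For λ=4+i: an eigenvector is (2,3) - i(1,1) = (2 - i, 3 - i).
A real fundamental pair from Re and Im of e^((4+i)t)v: X_1 = e^(4t)(cos(t)·(2,3) + sin(t)·(1,1)), X_2 = e^(4t)(sin(t)·(2,3) - cos(t)·(1,1)).
General solution: c_1X_1 + c_2X_2.

x(t) = c_1e^(4t)sin(t) + 2c_1e^(4t)cos(t) + 2c_2e^(4t)sin(t) - c_2e^(4t)cos(t), z(t) = c_1e^(4t)sin(t) + 3c_1e^(4t)cos(t) + 3c_2e^(4t)sin(t) - c_2e^(4t)cos(t)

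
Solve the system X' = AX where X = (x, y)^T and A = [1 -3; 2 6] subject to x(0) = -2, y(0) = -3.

x(t) = 13e^(4t) - 15e^(3t), y(t) = -13e^(4t) + 10e^(3t)

Coefficient matrix A = [[1, -3], [2, 6]].
Characteristic polynomial det(A - λI) = λ^2 - 7λ + 12 = 0.
Eigenvalues λ = 3, 4.
For λ=3: (A-λI) row 1 is [-2, -3], so an eigenvector is (-3, 2).
For λ=4: (A-λI) row 1 is [-3, -3], so an eigenvector is (-1, 1).
General solution: c_1e^(3t)(-3,2) + c_2e^(4t)(-1,1).
Applying x(0)=-2, y(0)=-3 gives c_1=5, c_2=-13.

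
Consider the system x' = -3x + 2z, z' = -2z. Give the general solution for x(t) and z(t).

x(t) = C_1e^(-3t) - 2C_2e^(-2t), z(t) = -C_2e^(-2t)

Coefficient matrix A = [[-3, 2], [0, -2]].
Characteristic polynomial det(A - λI) = λ^2 + 5λ + 6 = 0.
Eigenvalues λ = -3, -2.
For λ=-3: (A-λI) row 1 is [0, 2], so an eigenvector is (1, 0).
For λ=-2: (A-λI) row 1 is [-1, 2], so an eigenvector is (-2, -1).
General solution: C_1e^(-3t)(1,0) + C_2e^(-2t)(-2,-1).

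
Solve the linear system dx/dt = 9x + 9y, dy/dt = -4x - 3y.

Coefficient matrix A = [[9, 9], [-4, -3]].
Characteristic polynomial det(A - λI) = λ^2 - 6λ + 9 = 0.
Single eigenvalue λ = 3 with algebraic multiplicity 2.
Eigenvector v = (3,-2); generalized eigenvector w with (A-λI)w=v is (2,-1).
General solution: e^(3t)[K_1·v + K_2·(t·v + w)].

x(t) = 3K_1e^(3t) + 3K_2te^(3t) + 2K_2e^(3t), y(t) = -2K_1e^(3t) - 2K_2te^(3t) - K_2e^(3t)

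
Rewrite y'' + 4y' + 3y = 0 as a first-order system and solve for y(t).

Let x_1 = y, x_2 = y'. Then x_1' = x_2 and x_2' = -3x_1 - 4x_2.
A = [[0,1],[-3,-4]]; det(A-λI) = λ^2 + 4λ + 3.
Eigenvalues λ = -1, -3 with eigenvectors (1,-1), (1,-3).

y(t) = K_1e^(-t) + K_2e^(-3t)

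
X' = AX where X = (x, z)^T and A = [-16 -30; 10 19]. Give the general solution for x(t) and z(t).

Coefficient matrix A = [[-16, -30], [10, 19]].
Characteristic polynomial det(A - λI) = λ^2 - 3λ - 4 = 0.
Eigenvalues λ = -1, 4.
For λ=-1: (A-λI) row 1 is [-15, -30], so an eigenvector is (2, -1).
For λ=4: (A-λI) row 1 is [-20, -30], so an eigenvector is (-3, 2).
General solution: K_1e^(-t)(2,-1) + K_2e^(4t)(-3,2).

x(t) = 2K_1e^(-t) - 3K_2e^(4t), z(t) = -K_1e^(-t) + 2K_2e^(4t)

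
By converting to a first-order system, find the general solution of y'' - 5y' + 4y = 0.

Let x_1 = y, x_2 = y'. Then x_1' = x_2 and x_2' = -4x_1 + 5x_2.
A = [[0,1],[-4,5]]; det(A-λI) = λ^2 - 5λ + 4.
Eigenvalues λ = 4, 1 with eigenvectors (1,4), (1,1).

y(t) = K_1e^(4t) + K_2e^(t)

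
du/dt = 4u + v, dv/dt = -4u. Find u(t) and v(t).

Coefficient matrix A = [[4, 1], [-4, 0]].
Characteristic polynomial det(A - λI) = λ^2 - 4λ + 4 = 0.
Single eigenvalue λ = 2 with algebraic multiplicity 2.
Eigenvector v = (-1,2); generalized eigenvector w with (A-λI)w=v is (-1,1).
General solution: e^(2t)[C_1·v + C_2·(t·v + w)].

u(t) = -C_1e^(2t) - C_2te^(2t) - C_2e^(2t), v(t) = 2C_1e^(2t) + 2C_2te^(2t) + C_2e^(2t)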